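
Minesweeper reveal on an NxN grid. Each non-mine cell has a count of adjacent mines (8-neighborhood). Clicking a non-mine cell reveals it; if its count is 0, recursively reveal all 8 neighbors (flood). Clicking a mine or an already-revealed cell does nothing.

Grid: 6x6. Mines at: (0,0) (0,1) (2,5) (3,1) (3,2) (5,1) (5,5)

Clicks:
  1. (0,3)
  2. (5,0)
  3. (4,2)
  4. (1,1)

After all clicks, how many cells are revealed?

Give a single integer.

Answer: 14

Derivation:
Click 1 (0,3) count=0: revealed 11 new [(0,2) (0,3) (0,4) (0,5) (1,2) (1,3) (1,4) (1,5) (2,2) (2,3) (2,4)] -> total=11
Click 2 (5,0) count=1: revealed 1 new [(5,0)] -> total=12
Click 3 (4,2) count=3: revealed 1 new [(4,2)] -> total=13
Click 4 (1,1) count=2: revealed 1 new [(1,1)] -> total=14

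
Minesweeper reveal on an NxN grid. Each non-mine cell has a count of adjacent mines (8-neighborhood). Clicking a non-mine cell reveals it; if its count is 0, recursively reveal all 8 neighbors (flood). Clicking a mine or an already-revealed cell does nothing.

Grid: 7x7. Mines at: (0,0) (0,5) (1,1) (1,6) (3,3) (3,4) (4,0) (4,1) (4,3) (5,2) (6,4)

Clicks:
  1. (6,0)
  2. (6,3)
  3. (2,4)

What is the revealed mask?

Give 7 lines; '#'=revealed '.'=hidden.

Answer: .......
.......
....#..
.......
.......
##.....
##.#...

Derivation:
Click 1 (6,0) count=0: revealed 4 new [(5,0) (5,1) (6,0) (6,1)] -> total=4
Click 2 (6,3) count=2: revealed 1 new [(6,3)] -> total=5
Click 3 (2,4) count=2: revealed 1 new [(2,4)] -> total=6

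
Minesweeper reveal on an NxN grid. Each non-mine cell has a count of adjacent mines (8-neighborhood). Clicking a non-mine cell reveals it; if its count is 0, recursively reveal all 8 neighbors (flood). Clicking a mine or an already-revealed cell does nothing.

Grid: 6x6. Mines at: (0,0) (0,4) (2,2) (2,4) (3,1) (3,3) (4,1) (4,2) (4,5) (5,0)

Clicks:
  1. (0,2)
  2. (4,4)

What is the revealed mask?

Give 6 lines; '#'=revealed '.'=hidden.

Click 1 (0,2) count=0: revealed 6 new [(0,1) (0,2) (0,3) (1,1) (1,2) (1,3)] -> total=6
Click 2 (4,4) count=2: revealed 1 new [(4,4)] -> total=7

Answer: .###..
.###..
......
......
....#.
......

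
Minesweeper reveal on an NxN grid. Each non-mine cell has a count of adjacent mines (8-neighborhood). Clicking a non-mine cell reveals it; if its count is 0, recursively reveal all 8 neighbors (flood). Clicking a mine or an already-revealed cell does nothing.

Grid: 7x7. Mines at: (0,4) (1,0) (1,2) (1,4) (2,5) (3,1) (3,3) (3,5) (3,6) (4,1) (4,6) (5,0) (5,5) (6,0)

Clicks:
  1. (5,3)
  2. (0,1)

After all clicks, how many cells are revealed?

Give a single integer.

Click 1 (5,3) count=0: revealed 11 new [(4,2) (4,3) (4,4) (5,1) (5,2) (5,3) (5,4) (6,1) (6,2) (6,3) (6,4)] -> total=11
Click 2 (0,1) count=2: revealed 1 new [(0,1)] -> total=12

Answer: 12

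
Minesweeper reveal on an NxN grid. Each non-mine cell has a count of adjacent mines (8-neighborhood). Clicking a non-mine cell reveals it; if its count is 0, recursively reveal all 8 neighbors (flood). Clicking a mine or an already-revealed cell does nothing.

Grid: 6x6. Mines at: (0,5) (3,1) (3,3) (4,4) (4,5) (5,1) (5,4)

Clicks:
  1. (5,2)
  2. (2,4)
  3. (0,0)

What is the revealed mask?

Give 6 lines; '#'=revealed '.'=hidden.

Answer: #####.
#####.
#####.
......
......
..#...

Derivation:
Click 1 (5,2) count=1: revealed 1 new [(5,2)] -> total=1
Click 2 (2,4) count=1: revealed 1 new [(2,4)] -> total=2
Click 3 (0,0) count=0: revealed 14 new [(0,0) (0,1) (0,2) (0,3) (0,4) (1,0) (1,1) (1,2) (1,3) (1,4) (2,0) (2,1) (2,2) (2,3)] -> total=16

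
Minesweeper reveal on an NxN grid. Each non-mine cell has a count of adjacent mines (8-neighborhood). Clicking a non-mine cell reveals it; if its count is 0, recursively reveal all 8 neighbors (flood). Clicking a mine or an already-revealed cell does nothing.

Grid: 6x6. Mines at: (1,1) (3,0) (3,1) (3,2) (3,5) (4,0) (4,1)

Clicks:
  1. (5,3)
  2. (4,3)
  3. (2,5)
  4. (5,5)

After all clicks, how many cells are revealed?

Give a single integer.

Answer: 9

Derivation:
Click 1 (5,3) count=0: revealed 8 new [(4,2) (4,3) (4,4) (4,5) (5,2) (5,3) (5,4) (5,5)] -> total=8
Click 2 (4,3) count=1: revealed 0 new [(none)] -> total=8
Click 3 (2,5) count=1: revealed 1 new [(2,5)] -> total=9
Click 4 (5,5) count=0: revealed 0 new [(none)] -> total=9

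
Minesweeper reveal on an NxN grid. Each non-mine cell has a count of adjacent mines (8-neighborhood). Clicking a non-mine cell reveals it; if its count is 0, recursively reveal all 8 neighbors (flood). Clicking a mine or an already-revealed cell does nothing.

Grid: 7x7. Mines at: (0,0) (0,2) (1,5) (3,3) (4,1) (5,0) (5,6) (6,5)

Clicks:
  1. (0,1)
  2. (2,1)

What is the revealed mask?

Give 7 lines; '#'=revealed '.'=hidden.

Answer: .#.....
###....
###....
###....
.......
.......
.......

Derivation:
Click 1 (0,1) count=2: revealed 1 new [(0,1)] -> total=1
Click 2 (2,1) count=0: revealed 9 new [(1,0) (1,1) (1,2) (2,0) (2,1) (2,2) (3,0) (3,1) (3,2)] -> total=10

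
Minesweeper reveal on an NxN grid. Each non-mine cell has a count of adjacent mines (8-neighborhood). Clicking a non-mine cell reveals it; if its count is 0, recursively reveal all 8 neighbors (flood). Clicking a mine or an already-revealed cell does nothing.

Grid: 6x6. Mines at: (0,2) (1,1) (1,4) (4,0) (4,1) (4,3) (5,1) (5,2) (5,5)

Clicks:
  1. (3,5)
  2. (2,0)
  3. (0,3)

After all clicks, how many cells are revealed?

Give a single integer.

Click 1 (3,5) count=0: revealed 6 new [(2,4) (2,5) (3,4) (3,5) (4,4) (4,5)] -> total=6
Click 2 (2,0) count=1: revealed 1 new [(2,0)] -> total=7
Click 3 (0,3) count=2: revealed 1 new [(0,3)] -> total=8

Answer: 8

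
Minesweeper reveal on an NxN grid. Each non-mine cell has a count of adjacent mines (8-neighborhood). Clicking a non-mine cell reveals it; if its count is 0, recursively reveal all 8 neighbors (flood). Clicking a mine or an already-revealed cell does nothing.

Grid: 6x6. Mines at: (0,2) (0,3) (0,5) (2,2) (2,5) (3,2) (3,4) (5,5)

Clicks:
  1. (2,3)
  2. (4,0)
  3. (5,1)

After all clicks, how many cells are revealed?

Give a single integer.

Click 1 (2,3) count=3: revealed 1 new [(2,3)] -> total=1
Click 2 (4,0) count=0: revealed 18 new [(0,0) (0,1) (1,0) (1,1) (2,0) (2,1) (3,0) (3,1) (4,0) (4,1) (4,2) (4,3) (4,4) (5,0) (5,1) (5,2) (5,3) (5,4)] -> total=19
Click 3 (5,1) count=0: revealed 0 new [(none)] -> total=19

Answer: 19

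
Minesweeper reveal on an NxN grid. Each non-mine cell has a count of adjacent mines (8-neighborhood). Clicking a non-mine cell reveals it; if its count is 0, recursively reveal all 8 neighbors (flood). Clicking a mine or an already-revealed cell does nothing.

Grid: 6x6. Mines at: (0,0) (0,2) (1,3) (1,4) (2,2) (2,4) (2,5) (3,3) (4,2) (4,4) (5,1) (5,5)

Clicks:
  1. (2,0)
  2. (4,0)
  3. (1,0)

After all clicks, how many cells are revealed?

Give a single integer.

Click 1 (2,0) count=0: revealed 8 new [(1,0) (1,1) (2,0) (2,1) (3,0) (3,1) (4,0) (4,1)] -> total=8
Click 2 (4,0) count=1: revealed 0 new [(none)] -> total=8
Click 3 (1,0) count=1: revealed 0 new [(none)] -> total=8

Answer: 8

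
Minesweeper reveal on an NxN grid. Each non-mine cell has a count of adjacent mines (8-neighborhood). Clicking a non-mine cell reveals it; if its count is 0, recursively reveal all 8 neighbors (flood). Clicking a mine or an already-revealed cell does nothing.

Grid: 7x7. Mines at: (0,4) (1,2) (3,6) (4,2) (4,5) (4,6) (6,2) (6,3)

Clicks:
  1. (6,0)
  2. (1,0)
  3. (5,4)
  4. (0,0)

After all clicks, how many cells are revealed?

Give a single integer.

Click 1 (6,0) count=0: revealed 14 new [(0,0) (0,1) (1,0) (1,1) (2,0) (2,1) (3,0) (3,1) (4,0) (4,1) (5,0) (5,1) (6,0) (6,1)] -> total=14
Click 2 (1,0) count=0: revealed 0 new [(none)] -> total=14
Click 3 (5,4) count=2: revealed 1 new [(5,4)] -> total=15
Click 4 (0,0) count=0: revealed 0 new [(none)] -> total=15

Answer: 15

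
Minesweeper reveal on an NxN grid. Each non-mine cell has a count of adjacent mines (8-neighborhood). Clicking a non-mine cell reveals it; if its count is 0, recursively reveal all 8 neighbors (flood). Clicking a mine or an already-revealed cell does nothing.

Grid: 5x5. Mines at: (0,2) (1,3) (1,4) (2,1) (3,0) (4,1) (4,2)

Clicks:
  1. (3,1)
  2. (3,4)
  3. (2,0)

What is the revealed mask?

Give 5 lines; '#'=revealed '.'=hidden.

Answer: .....
.....
#..##
.#.##
...##

Derivation:
Click 1 (3,1) count=4: revealed 1 new [(3,1)] -> total=1
Click 2 (3,4) count=0: revealed 6 new [(2,3) (2,4) (3,3) (3,4) (4,3) (4,4)] -> total=7
Click 3 (2,0) count=2: revealed 1 new [(2,0)] -> total=8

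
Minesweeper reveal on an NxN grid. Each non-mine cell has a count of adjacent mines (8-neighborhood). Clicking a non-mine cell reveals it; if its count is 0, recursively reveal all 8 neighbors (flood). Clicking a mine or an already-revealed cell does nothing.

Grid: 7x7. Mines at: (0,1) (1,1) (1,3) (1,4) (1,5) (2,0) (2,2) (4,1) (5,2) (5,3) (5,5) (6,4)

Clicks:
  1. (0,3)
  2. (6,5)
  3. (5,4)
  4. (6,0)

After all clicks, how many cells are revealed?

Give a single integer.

Click 1 (0,3) count=2: revealed 1 new [(0,3)] -> total=1
Click 2 (6,5) count=2: revealed 1 new [(6,5)] -> total=2
Click 3 (5,4) count=3: revealed 1 new [(5,4)] -> total=3
Click 4 (6,0) count=0: revealed 4 new [(5,0) (5,1) (6,0) (6,1)] -> total=7

Answer: 7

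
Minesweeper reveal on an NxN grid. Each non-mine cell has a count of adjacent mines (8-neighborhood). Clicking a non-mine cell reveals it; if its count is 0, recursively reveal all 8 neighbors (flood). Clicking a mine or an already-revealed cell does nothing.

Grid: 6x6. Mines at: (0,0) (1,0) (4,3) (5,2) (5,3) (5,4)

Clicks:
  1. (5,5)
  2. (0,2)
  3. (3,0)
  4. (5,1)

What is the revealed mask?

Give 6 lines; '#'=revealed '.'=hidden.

Answer: .#####
.#####
######
######
###.##
##...#

Derivation:
Click 1 (5,5) count=1: revealed 1 new [(5,5)] -> total=1
Click 2 (0,2) count=0: revealed 29 new [(0,1) (0,2) (0,3) (0,4) (0,5) (1,1) (1,2) (1,3) (1,4) (1,5) (2,0) (2,1) (2,2) (2,3) (2,4) (2,5) (3,0) (3,1) (3,2) (3,3) (3,4) (3,5) (4,0) (4,1) (4,2) (4,4) (4,5) (5,0) (5,1)] -> total=30
Click 3 (3,0) count=0: revealed 0 new [(none)] -> total=30
Click 4 (5,1) count=1: revealed 0 new [(none)] -> total=30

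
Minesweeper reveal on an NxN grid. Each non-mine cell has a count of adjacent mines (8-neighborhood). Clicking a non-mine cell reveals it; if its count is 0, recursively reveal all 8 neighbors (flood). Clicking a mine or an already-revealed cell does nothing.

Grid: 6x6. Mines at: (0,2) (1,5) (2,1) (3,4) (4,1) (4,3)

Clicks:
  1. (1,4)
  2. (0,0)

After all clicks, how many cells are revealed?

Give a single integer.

Answer: 5

Derivation:
Click 1 (1,4) count=1: revealed 1 new [(1,4)] -> total=1
Click 2 (0,0) count=0: revealed 4 new [(0,0) (0,1) (1,0) (1,1)] -> total=5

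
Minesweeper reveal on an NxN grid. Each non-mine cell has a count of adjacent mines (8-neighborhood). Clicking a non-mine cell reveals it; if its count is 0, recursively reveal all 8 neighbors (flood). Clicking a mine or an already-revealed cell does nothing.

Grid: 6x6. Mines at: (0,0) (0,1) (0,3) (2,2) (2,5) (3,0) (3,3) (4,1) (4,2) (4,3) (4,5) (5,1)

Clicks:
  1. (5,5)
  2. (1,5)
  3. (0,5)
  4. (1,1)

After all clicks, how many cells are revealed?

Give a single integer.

Click 1 (5,5) count=1: revealed 1 new [(5,5)] -> total=1
Click 2 (1,5) count=1: revealed 1 new [(1,5)] -> total=2
Click 3 (0,5) count=0: revealed 3 new [(0,4) (0,5) (1,4)] -> total=5
Click 4 (1,1) count=3: revealed 1 new [(1,1)] -> total=6

Answer: 6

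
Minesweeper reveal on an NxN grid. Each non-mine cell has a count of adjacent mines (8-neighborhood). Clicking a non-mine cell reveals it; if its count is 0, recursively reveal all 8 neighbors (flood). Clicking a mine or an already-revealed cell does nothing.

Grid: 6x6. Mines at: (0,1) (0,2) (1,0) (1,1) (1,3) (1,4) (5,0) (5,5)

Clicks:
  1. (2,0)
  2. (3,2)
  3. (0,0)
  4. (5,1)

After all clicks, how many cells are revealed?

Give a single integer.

Answer: 23

Derivation:
Click 1 (2,0) count=2: revealed 1 new [(2,0)] -> total=1
Click 2 (3,2) count=0: revealed 21 new [(2,1) (2,2) (2,3) (2,4) (2,5) (3,0) (3,1) (3,2) (3,3) (3,4) (3,5) (4,0) (4,1) (4,2) (4,3) (4,4) (4,5) (5,1) (5,2) (5,3) (5,4)] -> total=22
Click 3 (0,0) count=3: revealed 1 new [(0,0)] -> total=23
Click 4 (5,1) count=1: revealed 0 new [(none)] -> total=23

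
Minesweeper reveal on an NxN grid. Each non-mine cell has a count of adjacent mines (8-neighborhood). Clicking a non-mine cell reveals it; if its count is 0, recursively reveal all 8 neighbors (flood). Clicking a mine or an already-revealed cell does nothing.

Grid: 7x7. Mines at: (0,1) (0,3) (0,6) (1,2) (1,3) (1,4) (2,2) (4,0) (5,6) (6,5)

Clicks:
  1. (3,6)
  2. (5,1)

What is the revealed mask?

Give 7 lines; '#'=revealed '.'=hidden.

Click 1 (3,6) count=0: revealed 29 new [(1,5) (1,6) (2,3) (2,4) (2,5) (2,6) (3,1) (3,2) (3,3) (3,4) (3,5) (3,6) (4,1) (4,2) (4,3) (4,4) (4,5) (4,6) (5,0) (5,1) (5,2) (5,3) (5,4) (5,5) (6,0) (6,1) (6,2) (6,3) (6,4)] -> total=29
Click 2 (5,1) count=1: revealed 0 new [(none)] -> total=29

Answer: .......
.....##
...####
.######
.######
######.
#####..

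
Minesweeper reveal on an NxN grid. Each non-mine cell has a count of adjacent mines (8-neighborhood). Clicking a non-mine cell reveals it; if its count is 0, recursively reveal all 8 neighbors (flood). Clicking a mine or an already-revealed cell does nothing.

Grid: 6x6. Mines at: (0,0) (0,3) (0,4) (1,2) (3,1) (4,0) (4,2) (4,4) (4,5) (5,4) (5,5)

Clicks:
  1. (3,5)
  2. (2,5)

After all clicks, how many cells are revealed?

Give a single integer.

Click 1 (3,5) count=2: revealed 1 new [(3,5)] -> total=1
Click 2 (2,5) count=0: revealed 8 new [(1,3) (1,4) (1,5) (2,3) (2,4) (2,5) (3,3) (3,4)] -> total=9

Answer: 9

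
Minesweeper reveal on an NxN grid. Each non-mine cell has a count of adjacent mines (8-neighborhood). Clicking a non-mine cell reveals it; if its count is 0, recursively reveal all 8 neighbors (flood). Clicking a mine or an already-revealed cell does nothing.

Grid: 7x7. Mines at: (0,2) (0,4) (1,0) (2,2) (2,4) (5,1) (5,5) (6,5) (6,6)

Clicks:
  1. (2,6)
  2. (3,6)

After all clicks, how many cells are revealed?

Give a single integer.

Click 1 (2,6) count=0: revealed 10 new [(0,5) (0,6) (1,5) (1,6) (2,5) (2,6) (3,5) (3,6) (4,5) (4,6)] -> total=10
Click 2 (3,6) count=0: revealed 0 new [(none)] -> total=10

Answer: 10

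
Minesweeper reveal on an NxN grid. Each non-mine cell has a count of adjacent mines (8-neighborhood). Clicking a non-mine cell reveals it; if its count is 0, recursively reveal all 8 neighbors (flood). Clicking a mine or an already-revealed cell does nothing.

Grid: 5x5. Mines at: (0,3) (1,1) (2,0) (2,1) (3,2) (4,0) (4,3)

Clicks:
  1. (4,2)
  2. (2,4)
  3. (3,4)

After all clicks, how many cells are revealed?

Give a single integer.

Answer: 7

Derivation:
Click 1 (4,2) count=2: revealed 1 new [(4,2)] -> total=1
Click 2 (2,4) count=0: revealed 6 new [(1,3) (1,4) (2,3) (2,4) (3,3) (3,4)] -> total=7
Click 3 (3,4) count=1: revealed 0 new [(none)] -> total=7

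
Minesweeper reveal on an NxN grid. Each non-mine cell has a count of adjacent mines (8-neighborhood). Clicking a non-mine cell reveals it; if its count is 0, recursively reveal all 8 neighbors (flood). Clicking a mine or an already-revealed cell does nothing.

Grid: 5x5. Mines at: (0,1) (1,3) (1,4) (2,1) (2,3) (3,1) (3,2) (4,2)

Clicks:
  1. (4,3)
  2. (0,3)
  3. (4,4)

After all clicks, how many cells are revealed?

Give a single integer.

Click 1 (4,3) count=2: revealed 1 new [(4,3)] -> total=1
Click 2 (0,3) count=2: revealed 1 new [(0,3)] -> total=2
Click 3 (4,4) count=0: revealed 3 new [(3,3) (3,4) (4,4)] -> total=5

Answer: 5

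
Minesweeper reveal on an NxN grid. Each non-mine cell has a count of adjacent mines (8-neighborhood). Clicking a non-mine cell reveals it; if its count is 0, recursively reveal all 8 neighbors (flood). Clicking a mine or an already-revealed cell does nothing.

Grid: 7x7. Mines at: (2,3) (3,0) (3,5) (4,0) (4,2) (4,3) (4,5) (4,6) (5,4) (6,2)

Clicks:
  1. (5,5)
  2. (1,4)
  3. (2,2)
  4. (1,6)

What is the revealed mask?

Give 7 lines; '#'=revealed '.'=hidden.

Click 1 (5,5) count=3: revealed 1 new [(5,5)] -> total=1
Click 2 (1,4) count=1: revealed 1 new [(1,4)] -> total=2
Click 3 (2,2) count=1: revealed 1 new [(2,2)] -> total=3
Click 4 (1,6) count=0: revealed 18 new [(0,0) (0,1) (0,2) (0,3) (0,4) (0,5) (0,6) (1,0) (1,1) (1,2) (1,3) (1,5) (1,6) (2,0) (2,1) (2,4) (2,5) (2,6)] -> total=21

Answer: #######
#######
###.###
.......
.......
.....#.
.......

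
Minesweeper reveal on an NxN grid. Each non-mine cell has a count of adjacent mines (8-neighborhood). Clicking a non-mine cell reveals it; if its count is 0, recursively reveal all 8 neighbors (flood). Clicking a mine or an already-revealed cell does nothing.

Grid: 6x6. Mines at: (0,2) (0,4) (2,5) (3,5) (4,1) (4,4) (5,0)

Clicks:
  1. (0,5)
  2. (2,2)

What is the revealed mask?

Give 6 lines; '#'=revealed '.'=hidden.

Answer: ##...#
#####.
#####.
#####.
......
......

Derivation:
Click 1 (0,5) count=1: revealed 1 new [(0,5)] -> total=1
Click 2 (2,2) count=0: revealed 17 new [(0,0) (0,1) (1,0) (1,1) (1,2) (1,3) (1,4) (2,0) (2,1) (2,2) (2,3) (2,4) (3,0) (3,1) (3,2) (3,3) (3,4)] -> total=18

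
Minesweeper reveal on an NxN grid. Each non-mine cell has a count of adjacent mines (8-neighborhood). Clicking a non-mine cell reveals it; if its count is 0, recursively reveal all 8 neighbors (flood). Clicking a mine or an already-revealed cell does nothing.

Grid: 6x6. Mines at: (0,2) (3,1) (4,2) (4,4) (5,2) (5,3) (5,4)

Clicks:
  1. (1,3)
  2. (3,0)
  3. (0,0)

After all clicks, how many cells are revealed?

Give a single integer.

Click 1 (1,3) count=1: revealed 1 new [(1,3)] -> total=1
Click 2 (3,0) count=1: revealed 1 new [(3,0)] -> total=2
Click 3 (0,0) count=0: revealed 6 new [(0,0) (0,1) (1,0) (1,1) (2,0) (2,1)] -> total=8

Answer: 8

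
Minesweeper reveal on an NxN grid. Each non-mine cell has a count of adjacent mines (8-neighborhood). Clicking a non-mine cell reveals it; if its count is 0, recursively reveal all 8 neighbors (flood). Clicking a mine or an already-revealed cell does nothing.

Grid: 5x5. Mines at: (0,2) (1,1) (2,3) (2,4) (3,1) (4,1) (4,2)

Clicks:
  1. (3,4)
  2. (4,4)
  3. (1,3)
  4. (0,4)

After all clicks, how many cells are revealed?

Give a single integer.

Answer: 8

Derivation:
Click 1 (3,4) count=2: revealed 1 new [(3,4)] -> total=1
Click 2 (4,4) count=0: revealed 3 new [(3,3) (4,3) (4,4)] -> total=4
Click 3 (1,3) count=3: revealed 1 new [(1,3)] -> total=5
Click 4 (0,4) count=0: revealed 3 new [(0,3) (0,4) (1,4)] -> total=8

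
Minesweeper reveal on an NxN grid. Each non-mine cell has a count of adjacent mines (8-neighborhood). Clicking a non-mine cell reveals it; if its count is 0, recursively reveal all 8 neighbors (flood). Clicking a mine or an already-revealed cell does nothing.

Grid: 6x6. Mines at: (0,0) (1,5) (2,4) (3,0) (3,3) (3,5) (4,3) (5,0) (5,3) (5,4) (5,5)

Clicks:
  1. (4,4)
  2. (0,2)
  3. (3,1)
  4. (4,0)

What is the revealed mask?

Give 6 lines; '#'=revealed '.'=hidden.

Click 1 (4,4) count=6: revealed 1 new [(4,4)] -> total=1
Click 2 (0,2) count=0: revealed 11 new [(0,1) (0,2) (0,3) (0,4) (1,1) (1,2) (1,3) (1,4) (2,1) (2,2) (2,3)] -> total=12
Click 3 (3,1) count=1: revealed 1 new [(3,1)] -> total=13
Click 4 (4,0) count=2: revealed 1 new [(4,0)] -> total=14

Answer: .####.
.####.
.###..
.#....
#...#.
......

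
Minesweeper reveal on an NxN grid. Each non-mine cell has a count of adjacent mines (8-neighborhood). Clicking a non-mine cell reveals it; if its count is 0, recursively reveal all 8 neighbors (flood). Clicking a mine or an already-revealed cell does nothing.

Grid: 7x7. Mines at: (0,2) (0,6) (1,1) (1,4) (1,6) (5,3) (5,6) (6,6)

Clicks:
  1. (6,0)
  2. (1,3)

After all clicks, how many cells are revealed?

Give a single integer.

Click 1 (6,0) count=0: revealed 27 new [(2,0) (2,1) (2,2) (2,3) (2,4) (2,5) (2,6) (3,0) (3,1) (3,2) (3,3) (3,4) (3,5) (3,6) (4,0) (4,1) (4,2) (4,3) (4,4) (4,5) (4,6) (5,0) (5,1) (5,2) (6,0) (6,1) (6,2)] -> total=27
Click 2 (1,3) count=2: revealed 1 new [(1,3)] -> total=28

Answer: 28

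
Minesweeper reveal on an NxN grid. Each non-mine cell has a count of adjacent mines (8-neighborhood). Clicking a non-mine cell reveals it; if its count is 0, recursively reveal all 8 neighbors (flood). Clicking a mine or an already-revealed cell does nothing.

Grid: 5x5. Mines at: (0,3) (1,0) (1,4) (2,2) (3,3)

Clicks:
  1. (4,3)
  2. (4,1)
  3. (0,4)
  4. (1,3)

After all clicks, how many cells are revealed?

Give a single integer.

Click 1 (4,3) count=1: revealed 1 new [(4,3)] -> total=1
Click 2 (4,1) count=0: revealed 8 new [(2,0) (2,1) (3,0) (3,1) (3,2) (4,0) (4,1) (4,2)] -> total=9
Click 3 (0,4) count=2: revealed 1 new [(0,4)] -> total=10
Click 4 (1,3) count=3: revealed 1 new [(1,3)] -> total=11

Answer: 11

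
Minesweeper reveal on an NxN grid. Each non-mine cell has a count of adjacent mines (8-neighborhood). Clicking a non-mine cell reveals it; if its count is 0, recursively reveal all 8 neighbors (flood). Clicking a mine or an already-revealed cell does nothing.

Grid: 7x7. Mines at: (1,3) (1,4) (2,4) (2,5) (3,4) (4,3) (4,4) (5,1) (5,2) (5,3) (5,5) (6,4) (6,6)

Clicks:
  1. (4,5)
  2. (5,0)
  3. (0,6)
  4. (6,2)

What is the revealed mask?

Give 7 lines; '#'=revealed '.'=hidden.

Click 1 (4,5) count=3: revealed 1 new [(4,5)] -> total=1
Click 2 (5,0) count=1: revealed 1 new [(5,0)] -> total=2
Click 3 (0,6) count=0: revealed 4 new [(0,5) (0,6) (1,5) (1,6)] -> total=6
Click 4 (6,2) count=3: revealed 1 new [(6,2)] -> total=7

Answer: .....##
.....##
.......
.......
.....#.
#......
..#....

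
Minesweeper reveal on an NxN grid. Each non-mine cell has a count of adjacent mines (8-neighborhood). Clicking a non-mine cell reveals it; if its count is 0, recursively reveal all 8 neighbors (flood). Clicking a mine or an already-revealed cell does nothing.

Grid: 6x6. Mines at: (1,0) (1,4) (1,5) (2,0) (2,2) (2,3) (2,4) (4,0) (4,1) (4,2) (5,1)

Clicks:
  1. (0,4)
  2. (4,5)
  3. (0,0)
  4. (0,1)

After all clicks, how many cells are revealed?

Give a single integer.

Click 1 (0,4) count=2: revealed 1 new [(0,4)] -> total=1
Click 2 (4,5) count=0: revealed 9 new [(3,3) (3,4) (3,5) (4,3) (4,4) (4,5) (5,3) (5,4) (5,5)] -> total=10
Click 3 (0,0) count=1: revealed 1 new [(0,0)] -> total=11
Click 4 (0,1) count=1: revealed 1 new [(0,1)] -> total=12

Answer: 12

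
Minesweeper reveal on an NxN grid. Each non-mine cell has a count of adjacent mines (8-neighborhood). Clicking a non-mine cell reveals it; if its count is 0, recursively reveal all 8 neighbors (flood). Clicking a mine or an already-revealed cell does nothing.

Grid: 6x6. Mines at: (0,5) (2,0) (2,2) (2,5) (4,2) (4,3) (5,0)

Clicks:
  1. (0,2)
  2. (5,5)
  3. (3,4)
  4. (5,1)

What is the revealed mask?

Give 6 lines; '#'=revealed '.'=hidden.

Click 1 (0,2) count=0: revealed 10 new [(0,0) (0,1) (0,2) (0,3) (0,4) (1,0) (1,1) (1,2) (1,3) (1,4)] -> total=10
Click 2 (5,5) count=0: revealed 6 new [(3,4) (3,5) (4,4) (4,5) (5,4) (5,5)] -> total=16
Click 3 (3,4) count=2: revealed 0 new [(none)] -> total=16
Click 4 (5,1) count=2: revealed 1 new [(5,1)] -> total=17

Answer: #####.
#####.
......
....##
....##
.#..##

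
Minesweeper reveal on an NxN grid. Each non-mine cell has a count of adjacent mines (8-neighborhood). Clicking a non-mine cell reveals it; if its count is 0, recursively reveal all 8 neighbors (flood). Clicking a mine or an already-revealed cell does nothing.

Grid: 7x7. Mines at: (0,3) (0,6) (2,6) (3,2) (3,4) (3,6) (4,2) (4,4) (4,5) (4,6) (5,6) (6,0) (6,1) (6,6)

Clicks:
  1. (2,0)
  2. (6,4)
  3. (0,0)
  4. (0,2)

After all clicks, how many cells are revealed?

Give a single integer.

Click 1 (2,0) count=0: revealed 15 new [(0,0) (0,1) (0,2) (1,0) (1,1) (1,2) (2,0) (2,1) (2,2) (3,0) (3,1) (4,0) (4,1) (5,0) (5,1)] -> total=15
Click 2 (6,4) count=0: revealed 8 new [(5,2) (5,3) (5,4) (5,5) (6,2) (6,3) (6,4) (6,5)] -> total=23
Click 3 (0,0) count=0: revealed 0 new [(none)] -> total=23
Click 4 (0,2) count=1: revealed 0 new [(none)] -> total=23

Answer: 23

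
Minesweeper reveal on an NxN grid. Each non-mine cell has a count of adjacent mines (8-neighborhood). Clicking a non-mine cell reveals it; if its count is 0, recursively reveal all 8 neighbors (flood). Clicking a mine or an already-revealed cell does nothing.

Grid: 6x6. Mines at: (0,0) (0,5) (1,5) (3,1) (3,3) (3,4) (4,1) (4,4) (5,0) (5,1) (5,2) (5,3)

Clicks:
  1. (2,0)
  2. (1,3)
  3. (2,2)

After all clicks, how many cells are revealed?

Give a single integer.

Click 1 (2,0) count=1: revealed 1 new [(2,0)] -> total=1
Click 2 (1,3) count=0: revealed 12 new [(0,1) (0,2) (0,3) (0,4) (1,1) (1,2) (1,3) (1,4) (2,1) (2,2) (2,3) (2,4)] -> total=13
Click 3 (2,2) count=2: revealed 0 new [(none)] -> total=13

Answer: 13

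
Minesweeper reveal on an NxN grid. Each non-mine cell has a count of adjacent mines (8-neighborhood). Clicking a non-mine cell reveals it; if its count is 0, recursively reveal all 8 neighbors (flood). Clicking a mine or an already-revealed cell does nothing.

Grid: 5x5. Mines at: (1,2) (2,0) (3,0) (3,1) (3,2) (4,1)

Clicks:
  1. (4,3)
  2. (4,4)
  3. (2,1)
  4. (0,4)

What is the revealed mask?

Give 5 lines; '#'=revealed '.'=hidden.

Click 1 (4,3) count=1: revealed 1 new [(4,3)] -> total=1
Click 2 (4,4) count=0: revealed 9 new [(0,3) (0,4) (1,3) (1,4) (2,3) (2,4) (3,3) (3,4) (4,4)] -> total=10
Click 3 (2,1) count=5: revealed 1 new [(2,1)] -> total=11
Click 4 (0,4) count=0: revealed 0 new [(none)] -> total=11

Answer: ...##
...##
.#.##
...##
...##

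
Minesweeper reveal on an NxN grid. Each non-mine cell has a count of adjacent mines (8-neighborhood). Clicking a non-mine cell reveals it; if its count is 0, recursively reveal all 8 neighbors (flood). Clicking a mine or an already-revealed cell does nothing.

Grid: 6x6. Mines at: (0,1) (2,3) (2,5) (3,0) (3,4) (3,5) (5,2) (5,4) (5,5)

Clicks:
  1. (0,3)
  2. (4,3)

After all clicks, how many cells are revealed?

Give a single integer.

Click 1 (0,3) count=0: revealed 8 new [(0,2) (0,3) (0,4) (0,5) (1,2) (1,3) (1,4) (1,5)] -> total=8
Click 2 (4,3) count=3: revealed 1 new [(4,3)] -> total=9

Answer: 9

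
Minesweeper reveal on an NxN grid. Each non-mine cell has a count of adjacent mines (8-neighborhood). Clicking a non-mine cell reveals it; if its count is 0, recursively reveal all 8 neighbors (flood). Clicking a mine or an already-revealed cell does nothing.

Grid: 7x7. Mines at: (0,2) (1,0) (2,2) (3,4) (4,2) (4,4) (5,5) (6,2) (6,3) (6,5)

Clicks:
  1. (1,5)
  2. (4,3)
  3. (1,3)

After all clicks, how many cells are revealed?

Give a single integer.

Answer: 17

Derivation:
Click 1 (1,5) count=0: revealed 16 new [(0,3) (0,4) (0,5) (0,6) (1,3) (1,4) (1,5) (1,6) (2,3) (2,4) (2,5) (2,6) (3,5) (3,6) (4,5) (4,6)] -> total=16
Click 2 (4,3) count=3: revealed 1 new [(4,3)] -> total=17
Click 3 (1,3) count=2: revealed 0 new [(none)] -> total=17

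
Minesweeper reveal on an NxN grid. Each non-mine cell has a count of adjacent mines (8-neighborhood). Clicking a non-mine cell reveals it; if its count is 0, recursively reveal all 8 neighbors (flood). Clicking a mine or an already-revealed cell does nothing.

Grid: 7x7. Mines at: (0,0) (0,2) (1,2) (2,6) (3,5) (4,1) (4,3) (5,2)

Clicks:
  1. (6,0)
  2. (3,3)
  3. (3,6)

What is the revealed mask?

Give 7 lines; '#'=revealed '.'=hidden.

Click 1 (6,0) count=0: revealed 4 new [(5,0) (5,1) (6,0) (6,1)] -> total=4
Click 2 (3,3) count=1: revealed 1 new [(3,3)] -> total=5
Click 3 (3,6) count=2: revealed 1 new [(3,6)] -> total=6

Answer: .......
.......
.......
...#..#
.......
##.....
##.....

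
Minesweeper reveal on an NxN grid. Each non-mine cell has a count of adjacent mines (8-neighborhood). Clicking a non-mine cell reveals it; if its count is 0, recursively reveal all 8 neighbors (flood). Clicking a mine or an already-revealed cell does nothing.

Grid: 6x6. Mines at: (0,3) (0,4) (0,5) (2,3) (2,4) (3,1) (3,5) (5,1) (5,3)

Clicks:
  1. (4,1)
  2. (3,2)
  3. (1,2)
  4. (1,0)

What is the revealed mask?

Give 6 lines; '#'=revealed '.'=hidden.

Click 1 (4,1) count=2: revealed 1 new [(4,1)] -> total=1
Click 2 (3,2) count=2: revealed 1 new [(3,2)] -> total=2
Click 3 (1,2) count=2: revealed 1 new [(1,2)] -> total=3
Click 4 (1,0) count=0: revealed 8 new [(0,0) (0,1) (0,2) (1,0) (1,1) (2,0) (2,1) (2,2)] -> total=11

Answer: ###...
###...
###...
..#...
.#....
......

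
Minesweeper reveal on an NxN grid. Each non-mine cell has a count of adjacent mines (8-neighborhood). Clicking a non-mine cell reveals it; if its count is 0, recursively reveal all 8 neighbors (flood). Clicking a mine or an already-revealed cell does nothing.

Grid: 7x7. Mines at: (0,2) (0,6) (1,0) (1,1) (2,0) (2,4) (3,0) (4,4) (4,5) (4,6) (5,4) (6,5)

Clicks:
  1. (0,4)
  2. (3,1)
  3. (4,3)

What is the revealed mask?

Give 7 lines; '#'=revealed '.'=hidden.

Click 1 (0,4) count=0: revealed 6 new [(0,3) (0,4) (0,5) (1,3) (1,4) (1,5)] -> total=6
Click 2 (3,1) count=2: revealed 1 new [(3,1)] -> total=7
Click 3 (4,3) count=2: revealed 1 new [(4,3)] -> total=8

Answer: ...###.
...###.
.......
.#.....
...#...
.......
.......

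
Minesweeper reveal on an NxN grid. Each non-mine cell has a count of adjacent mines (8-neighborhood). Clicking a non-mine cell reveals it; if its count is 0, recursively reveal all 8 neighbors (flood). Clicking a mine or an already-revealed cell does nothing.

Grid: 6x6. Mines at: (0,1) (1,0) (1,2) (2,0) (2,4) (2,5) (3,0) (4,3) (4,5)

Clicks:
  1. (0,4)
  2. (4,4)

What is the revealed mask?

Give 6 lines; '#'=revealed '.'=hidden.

Click 1 (0,4) count=0: revealed 6 new [(0,3) (0,4) (0,5) (1,3) (1,4) (1,5)] -> total=6
Click 2 (4,4) count=2: revealed 1 new [(4,4)] -> total=7

Answer: ...###
...###
......
......
....#.
......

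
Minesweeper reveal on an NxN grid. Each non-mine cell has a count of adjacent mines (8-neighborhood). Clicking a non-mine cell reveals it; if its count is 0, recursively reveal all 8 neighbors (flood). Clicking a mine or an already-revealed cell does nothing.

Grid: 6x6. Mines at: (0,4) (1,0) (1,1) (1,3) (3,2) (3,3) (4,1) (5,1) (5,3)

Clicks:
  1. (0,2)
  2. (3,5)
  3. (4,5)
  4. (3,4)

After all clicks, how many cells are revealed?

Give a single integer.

Answer: 11

Derivation:
Click 1 (0,2) count=2: revealed 1 new [(0,2)] -> total=1
Click 2 (3,5) count=0: revealed 10 new [(1,4) (1,5) (2,4) (2,5) (3,4) (3,5) (4,4) (4,5) (5,4) (5,5)] -> total=11
Click 3 (4,5) count=0: revealed 0 new [(none)] -> total=11
Click 4 (3,4) count=1: revealed 0 new [(none)] -> total=11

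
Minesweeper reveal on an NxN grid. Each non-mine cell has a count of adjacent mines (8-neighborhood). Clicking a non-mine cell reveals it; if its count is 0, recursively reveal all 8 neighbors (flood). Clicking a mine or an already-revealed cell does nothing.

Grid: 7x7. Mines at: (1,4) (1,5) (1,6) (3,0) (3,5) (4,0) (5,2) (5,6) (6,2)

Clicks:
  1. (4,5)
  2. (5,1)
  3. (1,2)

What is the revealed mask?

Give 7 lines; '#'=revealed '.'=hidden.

Click 1 (4,5) count=2: revealed 1 new [(4,5)] -> total=1
Click 2 (5,1) count=3: revealed 1 new [(5,1)] -> total=2
Click 3 (1,2) count=0: revealed 21 new [(0,0) (0,1) (0,2) (0,3) (1,0) (1,1) (1,2) (1,3) (2,0) (2,1) (2,2) (2,3) (2,4) (3,1) (3,2) (3,3) (3,4) (4,1) (4,2) (4,3) (4,4)] -> total=23

Answer: ####...
####...
#####..
.####..
.#####.
.#.....
.......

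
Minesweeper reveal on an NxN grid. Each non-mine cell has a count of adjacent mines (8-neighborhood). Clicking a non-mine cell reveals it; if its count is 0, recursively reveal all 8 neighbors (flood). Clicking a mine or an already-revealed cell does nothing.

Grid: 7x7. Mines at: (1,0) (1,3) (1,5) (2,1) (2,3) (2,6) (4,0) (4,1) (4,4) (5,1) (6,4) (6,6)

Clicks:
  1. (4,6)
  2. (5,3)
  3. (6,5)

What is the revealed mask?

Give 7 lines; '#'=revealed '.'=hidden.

Click 1 (4,6) count=0: revealed 6 new [(3,5) (3,6) (4,5) (4,6) (5,5) (5,6)] -> total=6
Click 2 (5,3) count=2: revealed 1 new [(5,3)] -> total=7
Click 3 (6,5) count=2: revealed 1 new [(6,5)] -> total=8

Answer: .......
.......
.......
.....##
.....##
...#.##
.....#.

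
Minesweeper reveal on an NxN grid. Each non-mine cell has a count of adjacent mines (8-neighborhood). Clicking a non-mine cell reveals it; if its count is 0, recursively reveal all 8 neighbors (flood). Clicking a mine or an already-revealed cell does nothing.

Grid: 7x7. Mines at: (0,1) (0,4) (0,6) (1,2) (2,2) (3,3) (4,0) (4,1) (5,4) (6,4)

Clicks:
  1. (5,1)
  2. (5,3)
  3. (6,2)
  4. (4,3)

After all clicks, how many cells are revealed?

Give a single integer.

Answer: 9

Derivation:
Click 1 (5,1) count=2: revealed 1 new [(5,1)] -> total=1
Click 2 (5,3) count=2: revealed 1 new [(5,3)] -> total=2
Click 3 (6,2) count=0: revealed 6 new [(5,0) (5,2) (6,0) (6,1) (6,2) (6,3)] -> total=8
Click 4 (4,3) count=2: revealed 1 new [(4,3)] -> total=9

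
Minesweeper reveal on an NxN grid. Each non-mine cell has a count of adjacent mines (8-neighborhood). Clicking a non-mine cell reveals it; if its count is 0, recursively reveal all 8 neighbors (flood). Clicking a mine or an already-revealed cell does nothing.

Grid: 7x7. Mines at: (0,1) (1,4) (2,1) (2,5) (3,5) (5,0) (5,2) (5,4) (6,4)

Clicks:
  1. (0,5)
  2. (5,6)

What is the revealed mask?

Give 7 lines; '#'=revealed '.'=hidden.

Click 1 (0,5) count=1: revealed 1 new [(0,5)] -> total=1
Click 2 (5,6) count=0: revealed 6 new [(4,5) (4,6) (5,5) (5,6) (6,5) (6,6)] -> total=7

Answer: .....#.
.......
.......
.......
.....##
.....##
.....##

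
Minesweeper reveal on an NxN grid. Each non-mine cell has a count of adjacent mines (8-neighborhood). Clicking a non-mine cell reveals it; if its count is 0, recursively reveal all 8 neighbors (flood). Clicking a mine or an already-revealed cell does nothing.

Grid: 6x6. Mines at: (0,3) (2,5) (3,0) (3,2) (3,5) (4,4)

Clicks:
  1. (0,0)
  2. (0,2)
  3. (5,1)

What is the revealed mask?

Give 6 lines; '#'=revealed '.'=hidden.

Click 1 (0,0) count=0: revealed 9 new [(0,0) (0,1) (0,2) (1,0) (1,1) (1,2) (2,0) (2,1) (2,2)] -> total=9
Click 2 (0,2) count=1: revealed 0 new [(none)] -> total=9
Click 3 (5,1) count=0: revealed 8 new [(4,0) (4,1) (4,2) (4,3) (5,0) (5,1) (5,2) (5,3)] -> total=17

Answer: ###...
###...
###...
......
####..
####..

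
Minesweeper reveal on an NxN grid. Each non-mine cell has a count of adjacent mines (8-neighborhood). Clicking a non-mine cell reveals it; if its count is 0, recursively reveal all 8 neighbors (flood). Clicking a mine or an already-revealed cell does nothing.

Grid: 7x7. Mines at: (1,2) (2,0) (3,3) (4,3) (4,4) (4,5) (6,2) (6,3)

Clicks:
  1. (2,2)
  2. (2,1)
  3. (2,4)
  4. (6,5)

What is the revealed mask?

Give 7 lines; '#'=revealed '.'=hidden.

Click 1 (2,2) count=2: revealed 1 new [(2,2)] -> total=1
Click 2 (2,1) count=2: revealed 1 new [(2,1)] -> total=2
Click 3 (2,4) count=1: revealed 1 new [(2,4)] -> total=3
Click 4 (6,5) count=0: revealed 6 new [(5,4) (5,5) (5,6) (6,4) (6,5) (6,6)] -> total=9

Answer: .......
.......
.##.#..
.......
.......
....###
....###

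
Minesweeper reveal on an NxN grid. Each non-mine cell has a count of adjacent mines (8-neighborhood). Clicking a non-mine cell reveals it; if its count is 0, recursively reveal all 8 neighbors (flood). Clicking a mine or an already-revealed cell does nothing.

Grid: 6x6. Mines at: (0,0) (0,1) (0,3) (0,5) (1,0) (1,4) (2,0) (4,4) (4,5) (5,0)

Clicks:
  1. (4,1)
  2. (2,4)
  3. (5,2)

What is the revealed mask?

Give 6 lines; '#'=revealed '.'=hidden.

Click 1 (4,1) count=1: revealed 1 new [(4,1)] -> total=1
Click 2 (2,4) count=1: revealed 1 new [(2,4)] -> total=2
Click 3 (5,2) count=0: revealed 14 new [(1,1) (1,2) (1,3) (2,1) (2,2) (2,3) (3,1) (3,2) (3,3) (4,2) (4,3) (5,1) (5,2) (5,3)] -> total=16

Answer: ......
.###..
.####.
.###..
.###..
.###..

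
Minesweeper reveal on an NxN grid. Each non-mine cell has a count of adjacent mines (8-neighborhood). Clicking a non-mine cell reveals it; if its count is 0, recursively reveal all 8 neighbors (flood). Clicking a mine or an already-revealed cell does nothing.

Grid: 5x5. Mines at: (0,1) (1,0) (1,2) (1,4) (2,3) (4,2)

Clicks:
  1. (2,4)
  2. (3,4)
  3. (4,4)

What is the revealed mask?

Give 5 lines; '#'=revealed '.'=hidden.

Answer: .....
.....
....#
...##
...##

Derivation:
Click 1 (2,4) count=2: revealed 1 new [(2,4)] -> total=1
Click 2 (3,4) count=1: revealed 1 new [(3,4)] -> total=2
Click 3 (4,4) count=0: revealed 3 new [(3,3) (4,3) (4,4)] -> total=5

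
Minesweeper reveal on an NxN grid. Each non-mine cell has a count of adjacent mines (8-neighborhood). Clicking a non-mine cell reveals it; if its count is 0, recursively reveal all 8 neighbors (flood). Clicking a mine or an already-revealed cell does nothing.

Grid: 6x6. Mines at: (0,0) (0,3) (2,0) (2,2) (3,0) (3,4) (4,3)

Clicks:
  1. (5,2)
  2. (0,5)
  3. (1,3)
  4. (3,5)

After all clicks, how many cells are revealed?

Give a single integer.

Click 1 (5,2) count=1: revealed 1 new [(5,2)] -> total=1
Click 2 (0,5) count=0: revealed 6 new [(0,4) (0,5) (1,4) (1,5) (2,4) (2,5)] -> total=7
Click 3 (1,3) count=2: revealed 1 new [(1,3)] -> total=8
Click 4 (3,5) count=1: revealed 1 new [(3,5)] -> total=9

Answer: 9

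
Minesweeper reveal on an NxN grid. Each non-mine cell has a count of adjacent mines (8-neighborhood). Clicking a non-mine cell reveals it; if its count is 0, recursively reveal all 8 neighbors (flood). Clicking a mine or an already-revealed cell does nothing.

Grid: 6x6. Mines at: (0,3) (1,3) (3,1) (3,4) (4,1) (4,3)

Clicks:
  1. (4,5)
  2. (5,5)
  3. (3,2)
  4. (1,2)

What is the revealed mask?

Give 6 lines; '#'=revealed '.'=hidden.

Click 1 (4,5) count=1: revealed 1 new [(4,5)] -> total=1
Click 2 (5,5) count=0: revealed 3 new [(4,4) (5,4) (5,5)] -> total=4
Click 3 (3,2) count=3: revealed 1 new [(3,2)] -> total=5
Click 4 (1,2) count=2: revealed 1 new [(1,2)] -> total=6

Answer: ......
..#...
......
..#...
....##
....##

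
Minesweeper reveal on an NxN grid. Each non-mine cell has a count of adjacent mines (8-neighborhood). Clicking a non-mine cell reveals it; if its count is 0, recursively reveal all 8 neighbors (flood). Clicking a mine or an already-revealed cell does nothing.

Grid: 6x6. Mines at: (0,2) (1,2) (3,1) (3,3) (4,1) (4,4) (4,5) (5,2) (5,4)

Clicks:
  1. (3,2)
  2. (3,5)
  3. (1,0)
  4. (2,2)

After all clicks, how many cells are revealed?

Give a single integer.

Click 1 (3,2) count=3: revealed 1 new [(3,2)] -> total=1
Click 2 (3,5) count=2: revealed 1 new [(3,5)] -> total=2
Click 3 (1,0) count=0: revealed 6 new [(0,0) (0,1) (1,0) (1,1) (2,0) (2,1)] -> total=8
Click 4 (2,2) count=3: revealed 1 new [(2,2)] -> total=9

Answer: 9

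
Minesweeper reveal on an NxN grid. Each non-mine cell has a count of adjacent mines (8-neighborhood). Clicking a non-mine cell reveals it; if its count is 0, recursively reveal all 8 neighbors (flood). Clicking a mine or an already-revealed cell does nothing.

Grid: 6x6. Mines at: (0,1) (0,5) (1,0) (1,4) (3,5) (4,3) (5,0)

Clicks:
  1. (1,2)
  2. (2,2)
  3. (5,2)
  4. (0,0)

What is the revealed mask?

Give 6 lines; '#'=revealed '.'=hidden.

Click 1 (1,2) count=1: revealed 1 new [(1,2)] -> total=1
Click 2 (2,2) count=0: revealed 13 new [(1,1) (1,3) (2,0) (2,1) (2,2) (2,3) (3,0) (3,1) (3,2) (3,3) (4,0) (4,1) (4,2)] -> total=14
Click 3 (5,2) count=1: revealed 1 new [(5,2)] -> total=15
Click 4 (0,0) count=2: revealed 1 new [(0,0)] -> total=16

Answer: #.....
.###..
####..
####..
###...
..#...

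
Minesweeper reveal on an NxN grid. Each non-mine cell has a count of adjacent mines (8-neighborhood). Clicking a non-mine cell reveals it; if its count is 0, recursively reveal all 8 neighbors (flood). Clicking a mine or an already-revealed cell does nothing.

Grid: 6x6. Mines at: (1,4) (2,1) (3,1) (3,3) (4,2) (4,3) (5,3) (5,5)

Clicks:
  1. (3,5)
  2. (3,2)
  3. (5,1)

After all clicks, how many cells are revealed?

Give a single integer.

Click 1 (3,5) count=0: revealed 6 new [(2,4) (2,5) (3,4) (3,5) (4,4) (4,5)] -> total=6
Click 2 (3,2) count=5: revealed 1 new [(3,2)] -> total=7
Click 3 (5,1) count=1: revealed 1 new [(5,1)] -> total=8

Answer: 8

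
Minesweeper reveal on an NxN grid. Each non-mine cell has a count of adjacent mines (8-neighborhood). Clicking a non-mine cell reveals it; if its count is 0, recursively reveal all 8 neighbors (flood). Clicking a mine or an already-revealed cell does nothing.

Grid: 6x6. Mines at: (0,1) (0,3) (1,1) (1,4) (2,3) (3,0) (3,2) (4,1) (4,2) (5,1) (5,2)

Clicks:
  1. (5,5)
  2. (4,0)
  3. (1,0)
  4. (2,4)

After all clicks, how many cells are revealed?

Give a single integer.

Click 1 (5,5) count=0: revealed 11 new [(2,4) (2,5) (3,3) (3,4) (3,5) (4,3) (4,4) (4,5) (5,3) (5,4) (5,5)] -> total=11
Click 2 (4,0) count=3: revealed 1 new [(4,0)] -> total=12
Click 3 (1,0) count=2: revealed 1 new [(1,0)] -> total=13
Click 4 (2,4) count=2: revealed 0 new [(none)] -> total=13

Answer: 13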